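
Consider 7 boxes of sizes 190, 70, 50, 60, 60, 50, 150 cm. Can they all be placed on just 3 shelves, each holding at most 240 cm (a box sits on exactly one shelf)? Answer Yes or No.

Yes

A valid assignment using 3 shelves:
  shelf 1: 190 + 50 = 240
  shelf 2: 150 + 70 = 220
  shelf 3: 60 + 60 + 50 = 170
Every load is within 240 cm, so 3 shelves suffice.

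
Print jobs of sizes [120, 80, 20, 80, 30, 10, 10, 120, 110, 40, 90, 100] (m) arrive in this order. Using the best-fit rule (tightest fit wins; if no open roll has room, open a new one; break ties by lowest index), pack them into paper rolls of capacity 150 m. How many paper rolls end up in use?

7

  120 → roll 1 (new)  [load 120/150]
  80 → roll 2 (new)  [load 80/150]
  20 → roll 1  [load 140/150]
  80 → roll 3 (new)  [load 80/150]
  30 → roll 2  [load 110/150]
  10 → roll 1  [load 150/150]
  10 → roll 2  [load 120/150]
  120 → roll 4 (new)  [load 120/150]
  110 → roll 5 (new)  [load 110/150]
  40 → roll 5  [load 150/150]
  90 → roll 6 (new)  [load 90/150]
  100 → roll 7 (new)  [load 100/150]
7 paper rolls opened.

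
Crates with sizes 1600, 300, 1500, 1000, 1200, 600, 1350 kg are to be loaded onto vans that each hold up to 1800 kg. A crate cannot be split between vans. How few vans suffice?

5

Total = 1600 + 1500 + 1350 + 1200 + 1000 + 600 + 300 = 7550 kg.
Lower bound: ⌈7550/1800⌉ = 5 vans.
A packing using 5 vans:
  van 1: 1600 = 1600
  van 2: 1500 + 300 = 1800
  van 3: 1350 = 1350
  van 4: 1200 + 600 = 1800
  van 5: 1000 = 1000
This matches the lower bound, so 5 is optimal.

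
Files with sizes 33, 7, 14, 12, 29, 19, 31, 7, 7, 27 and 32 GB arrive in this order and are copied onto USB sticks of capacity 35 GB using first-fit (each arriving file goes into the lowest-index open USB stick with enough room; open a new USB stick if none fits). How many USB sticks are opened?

7

  33 → USB stick 1 (new)  [load 33/35]
  7 → USB stick 2 (new)  [load 7/35]
  14 → USB stick 2  [load 21/35]
  12 → USB stick 2  [load 33/35]
  29 → USB stick 3 (new)  [load 29/35]
  19 → USB stick 4 (new)  [load 19/35]
  31 → USB stick 5 (new)  [load 31/35]
  7 → USB stick 4  [load 26/35]
  7 → USB stick 4  [load 33/35]
  27 → USB stick 6 (new)  [load 27/35]
  32 → USB stick 7 (new)  [load 32/35]
7 USB sticks opened.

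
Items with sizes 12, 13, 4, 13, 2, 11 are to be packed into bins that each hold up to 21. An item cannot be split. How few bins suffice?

4

Total = 13 + 13 + 12 + 11 + 4 + 2 = 55.
Lower bound: ⌈55/21⌉ = 3 bins.
Also, 4 items each exceed 21/2, and no two of those can share a bin, so at least 4 bins are needed.
A packing using 4 bins:
  bin 1: 13 + 4 + 2 = 19
  bin 2: 13 = 13
  bin 3: 12 = 12
  bin 4: 11 = 11
This matches the lower bound, so 4 is optimal.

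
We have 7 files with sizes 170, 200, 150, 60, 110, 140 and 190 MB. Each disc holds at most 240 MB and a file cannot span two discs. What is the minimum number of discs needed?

6

Total = 200 + 190 + 170 + 150 + 140 + 110 + 60 = 1020 MB.
Lower bound: ⌈1020/240⌉ = 5 discs.
A packing using 6 discs:
  disc 1: 200 = 200
  disc 2: 190 = 190
  disc 3: 170 + 60 = 230
  disc 4: 150 = 150
  disc 5: 140 = 140
  disc 6: 110 = 110
No arrangement into 5 discs stays within capacity, so 6 is optimal.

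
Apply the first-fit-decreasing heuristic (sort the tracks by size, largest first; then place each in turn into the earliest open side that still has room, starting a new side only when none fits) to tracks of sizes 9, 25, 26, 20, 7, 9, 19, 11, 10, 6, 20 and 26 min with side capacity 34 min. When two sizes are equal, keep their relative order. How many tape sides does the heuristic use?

6

Sorted descending: 26, 26, 25, 20, 20, 19, 11, 10, 9, 9, 7, 6.
  26 → side 1 (new)  [load 26/34]
  26 → side 2 (new)  [load 26/34]
  25 → side 3 (new)  [load 25/34]
  20 → side 4 (new)  [load 20/34]
  20 → side 5 (new)  [load 20/34]
  19 → side 6 (new)  [load 19/34]
  11 → side 4  [load 31/34]
  10 → side 5  [load 30/34]
  9 → side 3  [load 34/34]
  9 → side 6  [load 28/34]
  7 → side 1  [load 33/34]
  6 → side 2  [load 32/34]
6 tape sides opened.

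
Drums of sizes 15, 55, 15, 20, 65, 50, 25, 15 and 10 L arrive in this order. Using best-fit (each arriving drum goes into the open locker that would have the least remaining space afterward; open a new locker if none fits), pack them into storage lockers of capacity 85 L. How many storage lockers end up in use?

  15 → locker 1 (new)  [load 15/85]
  55 → locker 1  [load 70/85]
  15 → locker 1  [load 85/85]
  20 → locker 2 (new)  [load 20/85]
  65 → locker 2  [load 85/85]
  50 → locker 3 (new)  [load 50/85]
  25 → locker 3  [load 75/85]
  15 → locker 4 (new)  [load 15/85]
  10 → locker 3  [load 85/85]
4 storage lockers opened.

4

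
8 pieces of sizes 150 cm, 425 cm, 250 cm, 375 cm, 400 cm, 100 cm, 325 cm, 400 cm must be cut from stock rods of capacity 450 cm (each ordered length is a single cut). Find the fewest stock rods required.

6

Total = 425 + 400 + 400 + 375 + 325 + 250 + 150 + 100 = 2425 cm.
Lower bound: ⌈2425/450⌉ = 6 stock rods.
A packing using 6 stock rods:
  stock rod 1: 425 = 425
  stock rod 2: 400 = 400
  stock rod 3: 400 = 400
  stock rod 4: 375 = 375
  stock rod 5: 325 + 100 = 425
  stock rod 6: 250 + 150 = 400
This matches the lower bound, so 6 is optimal.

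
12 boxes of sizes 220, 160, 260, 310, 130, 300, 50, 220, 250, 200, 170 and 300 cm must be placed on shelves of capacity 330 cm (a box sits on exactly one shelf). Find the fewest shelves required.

Total = 310 + 300 + 300 + 260 + 250 + 220 + 220 + 200 + 170 + 160 + 130 + 50 = 2570 cm.
Lower bound: ⌈2570/330⌉ = 8 shelves.
Also, 9 boxes each exceed 165 cm, and no two of those can share a shelf, so at least 9 shelves are needed.
A packing using 9 shelves:
  shelf 1: 310 = 310
  shelf 2: 300 = 300
  shelf 3: 300 = 300
  shelf 4: 260 + 50 = 310
  shelf 5: 250 = 250
  shelf 6: 220 = 220
  shelf 7: 220 = 220
  shelf 8: 200 + 130 = 330
  shelf 9: 170 + 160 = 330
This matches the lower bound, so 9 is optimal.

9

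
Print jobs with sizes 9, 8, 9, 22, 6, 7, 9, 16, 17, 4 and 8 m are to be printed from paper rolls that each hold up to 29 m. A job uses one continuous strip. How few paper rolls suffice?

Total = 22 + 17 + 16 + 9 + 9 + 9 + 8 + 8 + 7 + 6 + 4 = 115 m.
Lower bound: ⌈115/29⌉ = 4 paper rolls.
A packing using 5 paper rolls:
  roll 1: 22 + 7 = 29
  roll 2: 17 + 9 = 26
  roll 3: 16 + 9 + 4 = 29
  roll 4: 9 + 8 + 8 = 25
  roll 5: 6 = 6
No arrangement into 4 paper rolls stays within capacity, so 5 is optimal.

5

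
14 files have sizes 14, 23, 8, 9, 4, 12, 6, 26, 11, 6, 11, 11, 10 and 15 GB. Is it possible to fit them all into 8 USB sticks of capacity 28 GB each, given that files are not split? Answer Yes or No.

A valid assignment using 7 USB sticks:
  USB stick 1: 26 = 26
  USB stick 2: 23 + 4 = 27
  USB stick 3: 15 + 12 = 27
  USB stick 4: 14 + 11 = 25
  USB stick 5: 11 + 11 + 6 = 28
  USB stick 6: 10 + 9 + 8 = 27
  USB stick 7: 6 = 6
That uses only 7 ≤ 8, so 8 USB sticks are enough.

Yes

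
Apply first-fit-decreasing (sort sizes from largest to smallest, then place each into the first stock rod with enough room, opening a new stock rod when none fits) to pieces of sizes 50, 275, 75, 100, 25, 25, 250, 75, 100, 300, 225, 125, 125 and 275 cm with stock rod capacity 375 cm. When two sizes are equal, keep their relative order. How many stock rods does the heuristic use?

Sorted descending: 300, 275, 275, 250, 225, 125, 125, 100, 100, 75, 75, 50, 25, 25.
  300 → stock rod 1 (new)  [load 300/375]
  275 → stock rod 2 (new)  [load 275/375]
  275 → stock rod 3 (new)  [load 275/375]
  250 → stock rod 4 (new)  [load 250/375]
  225 → stock rod 5 (new)  [load 225/375]
  125 → stock rod 4  [load 375/375]
  125 → stock rod 5  [load 350/375]
  100 → stock rod 2  [load 375/375]
  100 → stock rod 3  [load 375/375]
  75 → stock rod 1  [load 375/375]
  75 → stock rod 6 (new)  [load 75/375]
  50 → stock rod 6  [load 125/375]
  25 → stock rod 5  [load 375/375]
  25 → stock rod 6  [load 150/375]
6 stock rods opened.

6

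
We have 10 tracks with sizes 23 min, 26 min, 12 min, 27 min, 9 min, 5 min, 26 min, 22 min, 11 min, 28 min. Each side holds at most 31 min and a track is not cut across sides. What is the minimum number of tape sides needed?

7

Total = 28 + 27 + 26 + 26 + 23 + 22 + 12 + 11 + 9 + 5 = 189 min.
Lower bound: ⌈189/31⌉ = 7 tape sides.
A packing using 7 tape sides:
  side 1: 28 = 28
  side 2: 27 = 27
  side 3: 26 + 5 = 31
  side 4: 26 = 26
  side 5: 23 = 23
  side 6: 22 + 9 = 31
  side 7: 12 + 11 = 23
This matches the lower bound, so 7 is optimal.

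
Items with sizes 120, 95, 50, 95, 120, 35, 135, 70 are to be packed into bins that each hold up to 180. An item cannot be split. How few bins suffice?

5

Total = 135 + 120 + 120 + 95 + 95 + 70 + 50 + 35 = 720.
Lower bound: ⌈720/180⌉ = 4 bins.
Also, 5 items each exceed 90, and no two of those can share a bin, so at least 5 bins are needed.
A packing using 5 bins:
  bin 1: 135 + 35 = 170
  bin 2: 120 + 50 = 170
  bin 3: 120 = 120
  bin 4: 95 + 70 = 165
  bin 5: 95 = 95
This matches the lower bound, so 5 is optimal.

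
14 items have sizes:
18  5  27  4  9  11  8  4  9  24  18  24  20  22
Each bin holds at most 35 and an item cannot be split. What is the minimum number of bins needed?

Total = 27 + 24 + 24 + 22 + 20 + 18 + 18 + 11 + 9 + 9 + 8 + 5 + 4 + 4 = 203.
Lower bound: ⌈203/35⌉ = 6 bins.
Also, 7 items each exceed 35/2, and no two of those can share a bin, so at least 7 bins are needed.
A packing using 7 bins:
  bin 1: 27 + 8 = 35
  bin 2: 24 + 11 = 35
  bin 3: 24 + 9 = 33
  bin 4: 22 + 9 + 4 = 35
  bin 5: 20 + 5 + 4 = 29
  bin 6: 18 = 18
  bin 7: 18 = 18
This matches the lower bound, so 7 is optimal.

7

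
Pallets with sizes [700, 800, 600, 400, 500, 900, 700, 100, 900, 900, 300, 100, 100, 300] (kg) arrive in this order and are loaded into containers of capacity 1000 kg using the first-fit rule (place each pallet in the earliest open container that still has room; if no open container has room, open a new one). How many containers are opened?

8

  700 → container 1 (new)  [load 700/1000]
  800 → container 2 (new)  [load 800/1000]
  600 → container 3 (new)  [load 600/1000]
  400 → container 3  [load 1000/1000]
  500 → container 4 (new)  [load 500/1000]
  900 → container 5 (new)  [load 900/1000]
  700 → container 6 (new)  [load 700/1000]
  100 → container 1  [load 800/1000]
  900 → container 7 (new)  [load 900/1000]
  900 → container 8 (new)  [load 900/1000]
  300 → container 4  [load 800/1000]
  100 → container 1  [load 900/1000]
  100 → container 1  [load 1000/1000]
  300 → container 6  [load 1000/1000]
8 containers opened.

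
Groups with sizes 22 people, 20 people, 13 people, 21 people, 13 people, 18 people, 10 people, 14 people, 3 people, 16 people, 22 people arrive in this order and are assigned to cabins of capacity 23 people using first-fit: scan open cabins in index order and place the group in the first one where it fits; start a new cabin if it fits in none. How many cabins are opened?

  22 → cabin 1 (new)  [load 22/23]
  20 → cabin 2 (new)  [load 20/23]
  13 → cabin 3 (new)  [load 13/23]
  21 → cabin 4 (new)  [load 21/23]
  13 → cabin 5 (new)  [load 13/23]
  18 → cabin 6 (new)  [load 18/23]
  10 → cabin 3  [load 23/23]
  14 → cabin 7 (new)  [load 14/23]
  3 → cabin 2  [load 23/23]
  16 → cabin 8 (new)  [load 16/23]
  22 → cabin 9 (new)  [load 22/23]
9 cabins opened.

9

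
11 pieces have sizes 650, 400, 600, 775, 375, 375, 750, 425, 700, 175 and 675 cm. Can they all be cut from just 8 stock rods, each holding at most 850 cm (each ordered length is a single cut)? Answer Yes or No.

A valid assignment using 8 stock rods:
  stock rod 1: 775 = 775
  stock rod 2: 750 = 750
  stock rod 3: 700 = 700
  stock rod 4: 675 + 175 = 850
  stock rod 5: 650 = 650
  stock rod 6: 600 = 600
  stock rod 7: 425 + 400 = 825
  stock rod 8: 375 + 375 = 750
Every load is within 850 cm, so 8 stock rods suffice.

Yes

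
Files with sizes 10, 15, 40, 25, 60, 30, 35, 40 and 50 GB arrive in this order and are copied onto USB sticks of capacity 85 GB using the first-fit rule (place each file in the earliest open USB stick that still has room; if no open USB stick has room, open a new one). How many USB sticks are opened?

5

  10 → USB stick 1 (new)  [load 10/85]
  15 → USB stick 1  [load 25/85]
  40 → USB stick 1  [load 65/85]
  25 → USB stick 2 (new)  [load 25/85]
  60 → USB stick 2  [load 85/85]
  30 → USB stick 3 (new)  [load 30/85]
  35 → USB stick 3  [load 65/85]
  40 → USB stick 4 (new)  [load 40/85]
  50 → USB stick 5 (new)  [load 50/85]
5 USB sticks opened.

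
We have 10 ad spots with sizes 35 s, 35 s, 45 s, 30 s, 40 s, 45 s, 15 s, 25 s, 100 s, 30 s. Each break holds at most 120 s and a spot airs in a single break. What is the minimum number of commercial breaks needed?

4

Total = 100 + 45 + 45 + 40 + 35 + 35 + 30 + 30 + 25 + 15 = 400 s.
Lower bound: ⌈400/120⌉ = 4 commercial breaks.
A packing using 4 commercial breaks:
  break 1: 100 + 15 = 115
  break 2: 45 + 45 + 30 = 120
  break 3: 40 + 35 + 35 = 110
  break 4: 30 + 25 = 55
This matches the lower bound, so 4 is optimal.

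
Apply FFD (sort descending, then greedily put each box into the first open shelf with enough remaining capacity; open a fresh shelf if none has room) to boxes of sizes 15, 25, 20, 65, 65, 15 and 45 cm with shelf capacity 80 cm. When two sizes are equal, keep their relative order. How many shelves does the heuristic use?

4

Sorted descending: 65, 65, 45, 25, 20, 15, 15.
  65 → shelf 1 (new)  [load 65/80]
  65 → shelf 2 (new)  [load 65/80]
  45 → shelf 3 (new)  [load 45/80]
  25 → shelf 3  [load 70/80]
  20 → shelf 4 (new)  [load 20/80]
  15 → shelf 1  [load 80/80]
  15 → shelf 2  [load 80/80]
4 shelves opened.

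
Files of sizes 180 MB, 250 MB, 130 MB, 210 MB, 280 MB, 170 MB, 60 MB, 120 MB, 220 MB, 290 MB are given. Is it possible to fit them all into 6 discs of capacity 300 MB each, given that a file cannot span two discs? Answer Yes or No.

No

Total = 1910 MB; ⌈1910/300⌉ = 7.
At least 7 discs are required, but only 6 are allowed.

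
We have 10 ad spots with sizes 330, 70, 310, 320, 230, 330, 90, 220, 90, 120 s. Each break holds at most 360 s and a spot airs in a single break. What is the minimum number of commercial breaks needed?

7

Total = 330 + 330 + 320 + 310 + 230 + 220 + 120 + 90 + 90 + 70 = 2110 s.
Lower bound: ⌈2110/360⌉ = 6 commercial breaks.
A packing using 7 commercial breaks:
  break 1: 330 = 330
  break 2: 330 = 330
  break 3: 320 = 320
  break 4: 310 = 310
  break 5: 230 + 120 = 350
  break 6: 220 + 90 = 310
  break 7: 90 + 70 = 160
No arrangement into 6 commercial breaks stays within capacity, so 7 is optimal.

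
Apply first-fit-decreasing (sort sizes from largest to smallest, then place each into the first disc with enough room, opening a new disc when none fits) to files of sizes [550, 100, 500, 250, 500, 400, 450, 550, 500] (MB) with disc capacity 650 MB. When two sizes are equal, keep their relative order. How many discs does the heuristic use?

7

Sorted descending: 550, 550, 500, 500, 500, 450, 400, 250, 100.
  550 → disc 1 (new)  [load 550/650]
  550 → disc 2 (new)  [load 550/650]
  500 → disc 3 (new)  [load 500/650]
  500 → disc 4 (new)  [load 500/650]
  500 → disc 5 (new)  [load 500/650]
  450 → disc 6 (new)  [load 450/650]
  400 → disc 7 (new)  [load 400/650]
  250 → disc 7  [load 650/650]
  100 → disc 1  [load 650/650]
7 discs opened.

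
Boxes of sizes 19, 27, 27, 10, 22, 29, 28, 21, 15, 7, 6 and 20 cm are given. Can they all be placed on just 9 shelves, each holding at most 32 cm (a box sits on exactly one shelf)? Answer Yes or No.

A valid assignment using 9 shelves:
  shelf 1: 29 = 29
  shelf 2: 28 = 28
  shelf 3: 27 = 27
  shelf 4: 27 = 27
  shelf 5: 22 + 10 = 32
  shelf 6: 21 + 7 = 28
  shelf 7: 20 + 6 = 26
  shelf 8: 19 = 19
  shelf 9: 15 = 15
Every load is within 32 cm, so 9 shelves suffice.

Yes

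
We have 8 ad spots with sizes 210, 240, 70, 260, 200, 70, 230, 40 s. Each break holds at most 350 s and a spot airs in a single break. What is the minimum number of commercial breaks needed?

Total = 260 + 240 + 230 + 210 + 200 + 70 + 70 + 40 = 1320 s.
Lower bound: ⌈1320/350⌉ = 4 commercial breaks.
Also, 5 ad spots each exceed 175 s, and no two of those can share a break, so at least 5 commercial breaks are needed.
A packing using 5 commercial breaks:
  break 1: 260 + 70 = 330
  break 2: 240 + 70 + 40 = 350
  break 3: 230 = 230
  break 4: 210 = 210
  break 5: 200 = 200
This matches the lower bound, so 5 is optimal.

5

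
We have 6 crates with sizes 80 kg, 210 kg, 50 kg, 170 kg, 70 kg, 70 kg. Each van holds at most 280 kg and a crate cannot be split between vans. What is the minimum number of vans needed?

3

Total = 210 + 170 + 80 + 70 + 70 + 50 = 650 kg.
Lower bound: ⌈650/280⌉ = 3 vans.
A packing using 3 vans:
  van 1: 210 + 70 = 280
  van 2: 170 + 80 = 250
  van 3: 70 + 50 = 120
This matches the lower bound, so 3 is optimal.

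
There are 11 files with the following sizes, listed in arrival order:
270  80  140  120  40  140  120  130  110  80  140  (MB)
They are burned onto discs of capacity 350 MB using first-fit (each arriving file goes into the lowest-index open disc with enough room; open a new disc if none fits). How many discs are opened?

5

  270 → disc 1 (new)  [load 270/350]
  80 → disc 1  [load 350/350]
  140 → disc 2 (new)  [load 140/350]
  120 → disc 2  [load 260/350]
  40 → disc 2  [load 300/350]
  140 → disc 3 (new)  [load 140/350]
  120 → disc 3  [load 260/350]
  130 → disc 4 (new)  [load 130/350]
  110 → disc 4  [load 240/350]
  80 → disc 3  [load 340/350]
  140 → disc 5 (new)  [load 140/350]
5 discs opened.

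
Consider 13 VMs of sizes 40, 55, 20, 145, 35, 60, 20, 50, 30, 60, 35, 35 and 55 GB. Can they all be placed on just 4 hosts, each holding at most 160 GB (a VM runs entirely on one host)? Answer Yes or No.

Total = 640 GB; ⌈640/160⌉ = 4.
The bound of 4 does not rule out 4, but exhaustive search shows no assignment into 4 hosts of capacity 160 GB exists — the minimum is 5.

No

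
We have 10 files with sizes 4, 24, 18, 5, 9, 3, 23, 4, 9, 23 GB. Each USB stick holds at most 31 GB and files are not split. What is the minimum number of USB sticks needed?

5

Total = 24 + 23 + 23 + 18 + 9 + 9 + 5 + 4 + 4 + 3 = 122 GB.
Lower bound: ⌈122/31⌉ = 4 USB sticks.
A packing using 5 USB sticks:
  USB stick 1: 24 + 5 = 29
  USB stick 2: 23 + 4 + 4 = 31
  USB stick 3: 23 + 3 = 26
  USB stick 4: 18 + 9 = 27
  USB stick 5: 9 = 9
No arrangement into 4 USB sticks stays within capacity, so 5 is optimal.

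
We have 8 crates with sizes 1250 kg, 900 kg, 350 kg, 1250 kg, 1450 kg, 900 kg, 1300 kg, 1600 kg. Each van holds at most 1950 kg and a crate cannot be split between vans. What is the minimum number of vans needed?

6

Total = 1600 + 1450 + 1300 + 1250 + 1250 + 900 + 900 + 350 = 9000 kg.
Lower bound: ⌈9000/1950⌉ = 5 vans.
A packing using 6 vans:
  van 1: 1600 + 350 = 1950
  van 2: 1450 = 1450
  van 3: 1300 = 1300
  van 4: 1250 = 1250
  van 5: 1250 = 1250
  van 6: 900 + 900 = 1800
No arrangement into 5 vans stays within capacity, so 6 is optimal.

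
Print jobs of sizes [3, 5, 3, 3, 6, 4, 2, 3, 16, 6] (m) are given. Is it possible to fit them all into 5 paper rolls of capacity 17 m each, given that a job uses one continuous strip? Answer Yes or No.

A valid assignment using 4 paper rolls:
  roll 1: 16 = 16
  roll 2: 6 + 6 + 5 = 17
  roll 3: 4 + 3 + 3 + 3 + 3 = 16
  roll 4: 2 = 2
That uses only 4 ≤ 5, so 5 paper rolls are enough.

Yes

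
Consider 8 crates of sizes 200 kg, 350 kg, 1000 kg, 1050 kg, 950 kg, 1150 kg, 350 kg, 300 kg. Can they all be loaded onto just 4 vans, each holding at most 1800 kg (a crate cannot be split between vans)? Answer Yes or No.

A valid assignment using 4 vans:
  van 1: 1150 + 350 + 300 = 1800
  van 2: 1050 + 350 + 200 = 1600
  van 3: 1000 = 1000
  van 4: 950 = 950
Every load is within 1800 kg, so 4 vans suffice.

Yes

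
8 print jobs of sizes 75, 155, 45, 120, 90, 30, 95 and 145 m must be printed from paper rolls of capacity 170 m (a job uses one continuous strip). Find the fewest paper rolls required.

5

Total = 155 + 145 + 120 + 95 + 90 + 75 + 45 + 30 = 755 m.
Lower bound: ⌈755/170⌉ = 5 paper rolls.
A packing using 5 paper rolls:
  roll 1: 155 = 155
  roll 2: 145 = 145
  roll 3: 120 + 45 = 165
  roll 4: 95 + 75 = 170
  roll 5: 90 + 30 = 120
This matches the lower bound, so 5 is optimal.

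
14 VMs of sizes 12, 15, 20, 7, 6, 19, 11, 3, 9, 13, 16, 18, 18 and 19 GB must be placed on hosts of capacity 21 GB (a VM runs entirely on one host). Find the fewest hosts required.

10

Total = 20 + 19 + 19 + 18 + 18 + 16 + 15 + 13 + 12 + 11 + 9 + 7 + 6 + 3 = 186 GB.
Lower bound: ⌈186/21⌉ = 9 hosts.
Also, 10 VMs each exceed 21/2 GB, and no two of those can share a host, so at least 10 hosts are needed.
A packing using 10 hosts:
  host 1: 20 = 20
  host 2: 19 = 19
  host 3: 19 = 19
  host 4: 18 + 3 = 21
  host 5: 18 = 18
  host 6: 16 = 16
  host 7: 15 + 6 = 21
  host 8: 13 + 7 = 20
  host 9: 12 + 9 = 21
  host 10: 11 = 11
This matches the lower bound, so 10 is optimal.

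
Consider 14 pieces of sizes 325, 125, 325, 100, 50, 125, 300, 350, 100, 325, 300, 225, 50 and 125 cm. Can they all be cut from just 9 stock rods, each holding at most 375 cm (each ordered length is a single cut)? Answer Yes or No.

Yes

A valid assignment using 9 stock rods:
  stock rod 1: 350 = 350
  stock rod 2: 325 + 50 = 375
  stock rod 3: 325 + 50 = 375
  stock rod 4: 325 = 325
  stock rod 5: 300 = 300
  stock rod 6: 300 = 300
  stock rod 7: 225 + 125 = 350
  stock rod 8: 125 + 125 + 100 = 350
  stock rod 9: 100 = 100
Every load is within 375 cm, so 9 stock rods suffice.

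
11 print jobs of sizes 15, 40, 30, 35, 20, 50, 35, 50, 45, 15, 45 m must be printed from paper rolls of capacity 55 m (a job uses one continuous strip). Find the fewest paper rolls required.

Total = 50 + 50 + 45 + 45 + 40 + 35 + 35 + 30 + 20 + 15 + 15 = 380 m.
Lower bound: ⌈380/55⌉ = 7 paper rolls.
Also, 8 print jobs each exceed 55/2 m, and no two of those can share a roll, so at least 8 paper rolls are needed.
A packing using 8 paper rolls:
  roll 1: 50 = 50
  roll 2: 50 = 50
  roll 3: 45 = 45
  roll 4: 45 = 45
  roll 5: 40 + 15 = 55
  roll 6: 35 + 20 = 55
  roll 7: 35 + 15 = 50
  roll 8: 30 = 30
This matches the lower bound, so 8 is optimal.

8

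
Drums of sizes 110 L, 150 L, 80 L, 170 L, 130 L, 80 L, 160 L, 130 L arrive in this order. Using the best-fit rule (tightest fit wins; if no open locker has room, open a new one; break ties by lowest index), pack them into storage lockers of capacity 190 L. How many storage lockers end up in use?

  110 → locker 1 (new)  [load 110/190]
  150 → locker 2 (new)  [load 150/190]
  80 → locker 1  [load 190/190]
  170 → locker 3 (new)  [load 170/190]
  130 → locker 4 (new)  [load 130/190]
  80 → locker 5 (new)  [load 80/190]
  160 → locker 6 (new)  [load 160/190]
  130 → locker 7 (new)  [load 130/190]
7 storage lockers opened.

7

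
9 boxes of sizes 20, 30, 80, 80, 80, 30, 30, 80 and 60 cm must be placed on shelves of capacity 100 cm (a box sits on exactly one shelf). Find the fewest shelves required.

Total = 80 + 80 + 80 + 80 + 60 + 30 + 30 + 30 + 20 = 490 cm.
Lower bound: ⌈490/100⌉ = 5 shelves.
A packing using 6 shelves:
  shelf 1: 80 + 20 = 100
  shelf 2: 80 = 80
  shelf 3: 80 = 80
  shelf 4: 80 = 80
  shelf 5: 60 + 30 = 90
  shelf 6: 30 + 30 = 60
No arrangement into 5 shelves stays within capacity, so 6 is optimal.

6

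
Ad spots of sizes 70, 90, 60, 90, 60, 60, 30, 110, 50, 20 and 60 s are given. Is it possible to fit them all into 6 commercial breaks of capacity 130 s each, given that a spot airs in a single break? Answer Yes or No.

A valid assignment using 6 commercial breaks:
  break 1: 110 + 20 = 130
  break 2: 90 + 30 = 120
  break 3: 90 = 90
  break 4: 70 + 60 = 130
  break 5: 60 + 60 = 120
  break 6: 60 + 50 = 110
Every load is within 130 s, so 6 commercial breaks suffice.

Yes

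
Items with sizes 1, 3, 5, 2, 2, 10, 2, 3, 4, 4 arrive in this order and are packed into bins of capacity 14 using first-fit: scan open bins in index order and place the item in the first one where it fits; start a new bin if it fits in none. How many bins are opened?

3

  1 → bin 1 (new)  [load 1/14]
  3 → bin 1  [load 4/14]
  5 → bin 1  [load 9/14]
  2 → bin 1  [load 11/14]
  2 → bin 1  [load 13/14]
  10 → bin 2 (new)  [load 10/14]
  2 → bin 2  [load 12/14]
  3 → bin 3 (new)  [load 3/14]
  4 → bin 3  [load 7/14]
  4 → bin 3  [load 11/14]
3 bins opened.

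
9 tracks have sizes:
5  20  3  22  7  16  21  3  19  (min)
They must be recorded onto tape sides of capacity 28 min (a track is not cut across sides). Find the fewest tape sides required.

Total = 22 + 21 + 20 + 19 + 16 + 7 + 5 + 3 + 3 = 116 min.
Lower bound: ⌈116/28⌉ = 5 tape sides.
A packing using 5 tape sides:
  side 1: 22 + 5 = 27
  side 2: 21 + 7 = 28
  side 3: 20 + 3 + 3 = 26
  side 4: 19 = 19
  side 5: 16 = 16
This matches the lower bound, so 5 is optimal.

5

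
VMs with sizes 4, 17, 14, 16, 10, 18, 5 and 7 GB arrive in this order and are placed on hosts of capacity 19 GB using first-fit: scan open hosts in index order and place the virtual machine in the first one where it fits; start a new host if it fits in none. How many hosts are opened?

  4 → host 1 (new)  [load 4/19]
  17 → host 2 (new)  [load 17/19]
  14 → host 1  [load 18/19]
  16 → host 3 (new)  [load 16/19]
  10 → host 4 (new)  [load 10/19]
  18 → host 5 (new)  [load 18/19]
  5 → host 4  [load 15/19]
  7 → host 6 (new)  [load 7/19]
6 hosts opened.

6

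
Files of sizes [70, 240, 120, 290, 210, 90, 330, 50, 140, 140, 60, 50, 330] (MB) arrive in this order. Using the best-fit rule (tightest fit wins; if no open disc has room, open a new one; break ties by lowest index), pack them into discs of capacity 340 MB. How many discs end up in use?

7

  70 → disc 1 (new)  [load 70/340]
  240 → disc 1  [load 310/340]
  120 → disc 2 (new)  [load 120/340]
  290 → disc 3 (new)  [load 290/340]
  210 → disc 2  [load 330/340]
  90 → disc 4 (new)  [load 90/340]
  330 → disc 5 (new)  [load 330/340]
  50 → disc 3  [load 340/340]
  140 → disc 4  [load 230/340]
  140 → disc 6 (new)  [load 140/340]
  60 → disc 4  [load 290/340]
  50 → disc 4  [load 340/340]
  330 → disc 7 (new)  [load 330/340]
7 discs opened.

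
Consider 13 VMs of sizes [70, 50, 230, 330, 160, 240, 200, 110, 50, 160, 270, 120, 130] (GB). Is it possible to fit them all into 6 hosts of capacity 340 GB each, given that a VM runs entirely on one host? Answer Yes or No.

Total = 2120 GB; ⌈2120/340⌉ = 7.
At least 7 hosts are required, but only 6 are allowed.

No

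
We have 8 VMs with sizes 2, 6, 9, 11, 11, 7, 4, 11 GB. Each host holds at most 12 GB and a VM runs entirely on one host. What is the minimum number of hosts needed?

6

Total = 11 + 11 + 11 + 9 + 7 + 6 + 4 + 2 = 61 GB.
Lower bound: ⌈61/12⌉ = 6 hosts.
A packing using 6 hosts:
  host 1: 11 = 11
  host 2: 11 = 11
  host 3: 11 = 11
  host 4: 9 + 2 = 11
  host 5: 7 + 4 = 11
  host 6: 6 = 6
This matches the lower bound, so 6 is optimal.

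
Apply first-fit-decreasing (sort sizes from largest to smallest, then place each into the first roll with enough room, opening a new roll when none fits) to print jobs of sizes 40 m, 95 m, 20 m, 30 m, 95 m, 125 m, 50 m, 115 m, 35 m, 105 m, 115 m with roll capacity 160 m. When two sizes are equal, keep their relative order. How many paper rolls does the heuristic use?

Sorted descending: 125, 115, 115, 105, 95, 95, 50, 40, 35, 30, 20.
  125 → roll 1 (new)  [load 125/160]
  115 → roll 2 (new)  [load 115/160]
  115 → roll 3 (new)  [load 115/160]
  105 → roll 4 (new)  [load 105/160]
  95 → roll 5 (new)  [load 95/160]
  95 → roll 6 (new)  [load 95/160]
  50 → roll 4  [load 155/160]
  40 → roll 2  [load 155/160]
  35 → roll 1  [load 160/160]
  30 → roll 3  [load 145/160]
  20 → roll 5  [load 115/160]
6 paper rolls opened.

6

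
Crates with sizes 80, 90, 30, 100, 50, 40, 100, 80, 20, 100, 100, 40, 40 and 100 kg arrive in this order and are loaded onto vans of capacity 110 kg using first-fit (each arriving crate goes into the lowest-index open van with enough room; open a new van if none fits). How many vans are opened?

  80 → van 1 (new)  [load 80/110]
  90 → van 2 (new)  [load 90/110]
  30 → van 1  [load 110/110]
  100 → van 3 (new)  [load 100/110]
  50 → van 4 (new)  [load 50/110]
  40 → van 4  [load 90/110]
  100 → van 5 (new)  [load 100/110]
  80 → van 6 (new)  [load 80/110]
  20 → van 2  [load 110/110]
  100 → van 7 (new)  [load 100/110]
  100 → van 8 (new)  [load 100/110]
  40 → van 9 (new)  [load 40/110]
  40 → van 9  [load 80/110]
  100 → van 10 (new)  [load 100/110]
10 vans opened.

10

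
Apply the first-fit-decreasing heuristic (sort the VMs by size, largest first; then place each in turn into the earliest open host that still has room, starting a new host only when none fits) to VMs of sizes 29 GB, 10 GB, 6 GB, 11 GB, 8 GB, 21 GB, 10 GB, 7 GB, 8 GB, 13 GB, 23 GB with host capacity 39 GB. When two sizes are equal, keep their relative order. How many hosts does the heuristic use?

Sorted descending: 29, 23, 21, 13, 11, 10, 10, 8, 8, 7, 6.
  29 → host 1 (new)  [load 29/39]
  23 → host 2 (new)  [load 23/39]
  21 → host 3 (new)  [load 21/39]
  13 → host 2  [load 36/39]
  11 → host 3  [load 32/39]
  10 → host 1  [load 39/39]
  10 → host 4 (new)  [load 10/39]
  8 → host 4  [load 18/39]
  8 → host 4  [load 26/39]
  7 → host 3  [load 39/39]
  6 → host 4  [load 32/39]
4 hosts opened.

4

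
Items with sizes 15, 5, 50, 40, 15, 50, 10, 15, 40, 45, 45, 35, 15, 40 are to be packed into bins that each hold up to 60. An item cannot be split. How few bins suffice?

8

Total = 50 + 50 + 45 + 45 + 40 + 40 + 40 + 35 + 15 + 15 + 15 + 15 + 10 + 5 = 420.
Lower bound: ⌈420/60⌉ = 7 bins.
Also, 8 items each exceed 30, and no two of those can share a bin, so at least 8 bins are needed.
A packing using 8 bins:
  bin 1: 50 + 10 = 60
  bin 2: 50 + 5 = 55
  bin 3: 45 + 15 = 60
  bin 4: 45 + 15 = 60
  bin 5: 40 + 15 = 55
  bin 6: 40 + 15 = 55
  bin 7: 40 = 40
  bin 8: 35 = 35
This matches the lower bound, so 8 is optimal.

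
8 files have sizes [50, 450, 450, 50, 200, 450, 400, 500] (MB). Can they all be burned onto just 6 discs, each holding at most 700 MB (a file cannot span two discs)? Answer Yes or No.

Yes

A valid assignment using 5 discs:
  disc 1: 500 + 200 = 700
  disc 2: 450 + 50 + 50 = 550
  disc 3: 450 = 450
  disc 4: 450 = 450
  disc 5: 400 = 400
That uses only 5 ≤ 6, so 6 discs are enough.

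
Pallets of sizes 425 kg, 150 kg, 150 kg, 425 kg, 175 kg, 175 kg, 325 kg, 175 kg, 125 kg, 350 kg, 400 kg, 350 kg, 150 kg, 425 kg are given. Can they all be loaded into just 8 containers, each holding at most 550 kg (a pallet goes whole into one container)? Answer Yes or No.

Yes

A valid assignment using 8 containers:
  container 1: 425 + 125 = 550
  container 2: 425 = 425
  container 3: 425 = 425
  container 4: 400 + 150 = 550
  container 5: 350 + 175 = 525
  container 6: 350 + 175 = 525
  container 7: 325 + 175 = 500
  container 8: 150 + 150 = 300
Every load is within 550 kg, so 8 containers suffice.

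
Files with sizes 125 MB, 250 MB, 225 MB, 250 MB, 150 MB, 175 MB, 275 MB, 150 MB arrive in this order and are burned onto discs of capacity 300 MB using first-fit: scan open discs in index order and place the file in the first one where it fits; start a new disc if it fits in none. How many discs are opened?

  125 → disc 1 (new)  [load 125/300]
  250 → disc 2 (new)  [load 250/300]
  225 → disc 3 (new)  [load 225/300]
  250 → disc 4 (new)  [load 250/300]
  150 → disc 1  [load 275/300]
  175 → disc 5 (new)  [load 175/300]
  275 → disc 6 (new)  [load 275/300]
  150 → disc 7 (new)  [load 150/300]
7 discs opened.

7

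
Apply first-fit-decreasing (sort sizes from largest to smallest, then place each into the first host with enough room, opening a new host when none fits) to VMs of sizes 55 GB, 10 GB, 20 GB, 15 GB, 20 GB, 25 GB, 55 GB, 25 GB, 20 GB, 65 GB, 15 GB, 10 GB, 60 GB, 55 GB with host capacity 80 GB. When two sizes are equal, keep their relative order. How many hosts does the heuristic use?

Sorted descending: 65, 60, 55, 55, 55, 25, 25, 20, 20, 20, 15, 15, 10, 10.
  65 → host 1 (new)  [load 65/80]
  60 → host 2 (new)  [load 60/80]
  55 → host 3 (new)  [load 55/80]
  55 → host 4 (new)  [load 55/80]
  55 → host 5 (new)  [load 55/80]
  25 → host 3  [load 80/80]
  25 → host 4  [load 80/80]
  20 → host 2  [load 80/80]
  20 → host 5  [load 75/80]
  20 → host 6 (new)  [load 20/80]
  15 → host 1  [load 80/80]
  15 → host 6  [load 35/80]
  10 → host 6  [load 45/80]
  10 → host 6  [load 55/80]
6 hosts opened.

6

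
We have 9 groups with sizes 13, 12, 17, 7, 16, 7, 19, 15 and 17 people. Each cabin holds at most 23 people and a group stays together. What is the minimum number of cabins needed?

Total = 19 + 17 + 17 + 16 + 15 + 13 + 12 + 7 + 7 = 123 people.
Lower bound: ⌈123/23⌉ = 6 cabins.
Also, 7 groups each exceed 23/2 people, and no two of those can share a cabin, so at least 7 cabins are needed.
A packing using 7 cabins:
  cabin 1: 19 = 19
  cabin 2: 17 = 17
  cabin 3: 17 = 17
  cabin 4: 16 + 7 = 23
  cabin 5: 15 + 7 = 22
  cabin 6: 13 = 13
  cabin 7: 12 = 12
This matches the lower bound, so 7 is optimal.

7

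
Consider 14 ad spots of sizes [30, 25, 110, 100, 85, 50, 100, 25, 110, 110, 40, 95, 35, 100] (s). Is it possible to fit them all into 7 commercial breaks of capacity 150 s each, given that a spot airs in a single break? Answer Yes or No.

No

Total = 1015 s; ⌈1015/150⌉ = 7.
8 ad spots each exceed half the capacity and cannot share a break, forcing at least 8 commercial breaks.
At least 8 commercial breaks are required, but only 7 are allowed.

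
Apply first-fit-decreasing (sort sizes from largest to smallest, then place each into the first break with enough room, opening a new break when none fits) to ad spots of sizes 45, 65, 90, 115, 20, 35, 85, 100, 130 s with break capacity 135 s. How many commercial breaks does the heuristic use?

Sorted descending: 130, 115, 100, 90, 85, 65, 45, 35, 20.
  130 → break 1 (new)  [load 130/135]
  115 → break 2 (new)  [load 115/135]
  100 → break 3 (new)  [load 100/135]
  90 → break 4 (new)  [load 90/135]
  85 → break 5 (new)  [load 85/135]
  65 → break 6 (new)  [load 65/135]
  45 → break 4  [load 135/135]
  35 → break 3  [load 135/135]
  20 → break 2  [load 135/135]
6 commercial breaks opened.

6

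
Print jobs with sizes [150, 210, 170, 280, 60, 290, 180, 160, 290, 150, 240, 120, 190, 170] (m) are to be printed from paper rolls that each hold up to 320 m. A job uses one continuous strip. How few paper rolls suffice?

10

Total = 290 + 290 + 280 + 240 + 210 + 190 + 180 + 170 + 170 + 160 + 150 + 150 + 120 + 60 = 2660 m.
Lower bound: ⌈2660/320⌉ = 9 paper rolls.
A packing using 10 paper rolls:
  roll 1: 290 = 290
  roll 2: 290 = 290
  roll 3: 280 = 280
  roll 4: 240 + 60 = 300
  roll 5: 210 = 210
  roll 6: 190 + 120 = 310
  roll 7: 180 = 180
  roll 8: 170 + 150 = 320
  roll 9: 170 + 150 = 320
  roll 10: 160 = 160
No arrangement into 9 paper rolls stays within capacity, so 10 is optimal.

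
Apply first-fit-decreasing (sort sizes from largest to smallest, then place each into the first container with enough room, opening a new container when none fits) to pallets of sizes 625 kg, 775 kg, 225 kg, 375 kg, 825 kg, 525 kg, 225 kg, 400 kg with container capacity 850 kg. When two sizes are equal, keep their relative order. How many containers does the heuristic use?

Sorted descending: 825, 775, 625, 525, 400, 375, 225, 225.
  825 → container 1 (new)  [load 825/850]
  775 → container 2 (new)  [load 775/850]
  625 → container 3 (new)  [load 625/850]
  525 → container 4 (new)  [load 525/850]
  400 → container 5 (new)  [load 400/850]
  375 → container 5  [load 775/850]
  225 → container 3  [load 850/850]
  225 → container 4  [load 750/850]
5 containers opened.

5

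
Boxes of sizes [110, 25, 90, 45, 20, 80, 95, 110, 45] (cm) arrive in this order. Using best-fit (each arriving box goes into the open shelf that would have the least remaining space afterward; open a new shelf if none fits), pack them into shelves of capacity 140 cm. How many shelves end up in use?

5

  110 → shelf 1 (new)  [load 110/140]
  25 → shelf 1  [load 135/140]
  90 → shelf 2 (new)  [load 90/140]
  45 → shelf 2  [load 135/140]
  20 → shelf 3 (new)  [load 20/140]
  80 → shelf 3  [load 100/140]
  95 → shelf 4 (new)  [load 95/140]
  110 → shelf 5 (new)  [load 110/140]
  45 → shelf 4  [load 140/140]
5 shelves opened.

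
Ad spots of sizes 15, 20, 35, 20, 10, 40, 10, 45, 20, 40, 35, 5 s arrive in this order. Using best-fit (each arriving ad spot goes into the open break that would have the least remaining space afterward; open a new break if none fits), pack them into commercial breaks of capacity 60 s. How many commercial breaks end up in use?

  15 → break 1 (new)  [load 15/60]
  20 → break 1  [load 35/60]
  35 → break 2 (new)  [load 35/60]
  20 → break 1  [load 55/60]
  10 → break 2  [load 45/60]
  40 → break 3 (new)  [load 40/60]
  10 → break 2  [load 55/60]
  45 → break 4 (new)  [load 45/60]
  20 → break 3  [load 60/60]
  40 → break 5 (new)  [load 40/60]
  35 → break 6 (new)  [load 35/60]
  5 → break 1  [load 60/60]
6 commercial breaks opened.

6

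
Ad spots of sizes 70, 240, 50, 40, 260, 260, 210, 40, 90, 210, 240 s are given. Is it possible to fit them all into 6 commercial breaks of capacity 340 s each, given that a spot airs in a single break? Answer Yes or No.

Yes

A valid assignment using 6 commercial breaks:
  break 1: 260 + 70 = 330
  break 2: 260 + 50 = 310
  break 3: 240 + 90 = 330
  break 4: 240 + 40 + 40 = 320
  break 5: 210 = 210
  break 6: 210 = 210
Every load is within 340 s, so 6 commercial breaks suffice.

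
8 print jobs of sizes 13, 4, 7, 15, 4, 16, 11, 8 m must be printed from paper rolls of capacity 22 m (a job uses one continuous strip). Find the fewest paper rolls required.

Total = 16 + 15 + 13 + 11 + 8 + 7 + 4 + 4 = 78 m.
Lower bound: ⌈78/22⌉ = 4 paper rolls.
A packing using 4 paper rolls:
  roll 1: 16 + 4 = 20
  roll 2: 15 + 7 = 22
  roll 3: 13 + 8 = 21
  roll 4: 11 + 4 = 15
This matches the lower bound, so 4 is optimal.

4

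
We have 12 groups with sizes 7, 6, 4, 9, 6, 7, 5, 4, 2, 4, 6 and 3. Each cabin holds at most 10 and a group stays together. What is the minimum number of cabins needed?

7

Total = 9 + 7 + 7 + 6 + 6 + 6 + 5 + 4 + 4 + 4 + 3 + 2 = 63.
Lower bound: ⌈63/10⌉ = 7 cabins.
A packing using 7 cabins:
  cabin 1: 9 = 9
  cabin 2: 7 + 3 = 10
  cabin 3: 7 + 2 = 9
  cabin 4: 6 + 4 = 10
  cabin 5: 6 + 4 = 10
  cabin 6: 6 + 4 = 10
  cabin 7: 5 = 5
This matches the lower bound, so 7 is optimal.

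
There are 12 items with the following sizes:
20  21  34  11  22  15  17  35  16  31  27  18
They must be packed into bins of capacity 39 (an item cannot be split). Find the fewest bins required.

Total = 35 + 34 + 31 + 27 + 22 + 21 + 20 + 18 + 17 + 16 + 15 + 11 = 267.
Lower bound: ⌈267/39⌉ = 7 bins.
A packing using 8 bins:
  bin 1: 35 = 35
  bin 2: 34 = 34
  bin 3: 31 = 31
  bin 4: 27 + 11 = 38
  bin 5: 22 + 17 = 39
  bin 6: 21 + 18 = 39
  bin 7: 20 + 16 = 36
  bin 8: 15 = 15
No arrangement into 7 bins stays within capacity, so 8 is optimal.

8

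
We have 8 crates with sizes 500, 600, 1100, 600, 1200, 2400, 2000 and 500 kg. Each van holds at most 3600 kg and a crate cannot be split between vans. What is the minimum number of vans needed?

3

Total = 2400 + 2000 + 1200 + 1100 + 600 + 600 + 500 + 500 = 8900 kg.
Lower bound: ⌈8900/3600⌉ = 3 vans.
A packing using 3 vans:
  van 1: 2400 + 1200 = 3600
  van 2: 2000 + 1100 + 500 = 3600
  van 3: 600 + 600 + 500 = 1700
This matches the lower bound, so 3 is optimal.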